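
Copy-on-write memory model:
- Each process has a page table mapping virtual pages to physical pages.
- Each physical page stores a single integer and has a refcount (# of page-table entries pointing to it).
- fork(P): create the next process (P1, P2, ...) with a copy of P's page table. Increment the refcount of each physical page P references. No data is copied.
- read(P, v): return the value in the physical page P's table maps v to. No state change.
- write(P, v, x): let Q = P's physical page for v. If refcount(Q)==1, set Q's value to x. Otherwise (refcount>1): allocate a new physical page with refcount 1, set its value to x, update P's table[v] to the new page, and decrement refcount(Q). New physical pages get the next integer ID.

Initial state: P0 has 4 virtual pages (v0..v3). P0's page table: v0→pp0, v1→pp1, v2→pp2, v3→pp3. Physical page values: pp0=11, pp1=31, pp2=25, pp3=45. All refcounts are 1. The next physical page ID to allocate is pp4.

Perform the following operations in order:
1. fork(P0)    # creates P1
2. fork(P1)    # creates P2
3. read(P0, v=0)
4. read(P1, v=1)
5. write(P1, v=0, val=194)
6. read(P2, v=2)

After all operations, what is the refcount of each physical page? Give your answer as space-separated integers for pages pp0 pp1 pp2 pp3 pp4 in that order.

Answer: 2 3 3 3 1

Derivation:
Op 1: fork(P0) -> P1. 4 ppages; refcounts: pp0:2 pp1:2 pp2:2 pp3:2
Op 2: fork(P1) -> P2. 4 ppages; refcounts: pp0:3 pp1:3 pp2:3 pp3:3
Op 3: read(P0, v0) -> 11. No state change.
Op 4: read(P1, v1) -> 31. No state change.
Op 5: write(P1, v0, 194). refcount(pp0)=3>1 -> COPY to pp4. 5 ppages; refcounts: pp0:2 pp1:3 pp2:3 pp3:3 pp4:1
Op 6: read(P2, v2) -> 25. No state change.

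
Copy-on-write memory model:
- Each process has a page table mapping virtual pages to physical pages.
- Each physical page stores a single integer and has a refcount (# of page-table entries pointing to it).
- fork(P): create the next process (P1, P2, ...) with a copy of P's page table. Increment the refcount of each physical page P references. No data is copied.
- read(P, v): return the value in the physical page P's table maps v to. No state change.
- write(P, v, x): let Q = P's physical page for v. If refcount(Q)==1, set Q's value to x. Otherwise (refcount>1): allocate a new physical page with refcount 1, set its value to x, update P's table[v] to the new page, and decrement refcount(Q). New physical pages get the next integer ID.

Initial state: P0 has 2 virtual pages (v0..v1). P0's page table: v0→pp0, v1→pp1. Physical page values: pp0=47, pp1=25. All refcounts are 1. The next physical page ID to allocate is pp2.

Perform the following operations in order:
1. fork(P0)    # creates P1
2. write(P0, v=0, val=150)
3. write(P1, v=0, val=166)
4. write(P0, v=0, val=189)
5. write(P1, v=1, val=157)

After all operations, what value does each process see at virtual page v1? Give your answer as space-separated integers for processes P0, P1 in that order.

Answer: 25 157

Derivation:
Op 1: fork(P0) -> P1. 2 ppages; refcounts: pp0:2 pp1:2
Op 2: write(P0, v0, 150). refcount(pp0)=2>1 -> COPY to pp2. 3 ppages; refcounts: pp0:1 pp1:2 pp2:1
Op 3: write(P1, v0, 166). refcount(pp0)=1 -> write in place. 3 ppages; refcounts: pp0:1 pp1:2 pp2:1
Op 4: write(P0, v0, 189). refcount(pp2)=1 -> write in place. 3 ppages; refcounts: pp0:1 pp1:2 pp2:1
Op 5: write(P1, v1, 157). refcount(pp1)=2>1 -> COPY to pp3. 4 ppages; refcounts: pp0:1 pp1:1 pp2:1 pp3:1
P0: v1 -> pp1 = 25
P1: v1 -> pp3 = 157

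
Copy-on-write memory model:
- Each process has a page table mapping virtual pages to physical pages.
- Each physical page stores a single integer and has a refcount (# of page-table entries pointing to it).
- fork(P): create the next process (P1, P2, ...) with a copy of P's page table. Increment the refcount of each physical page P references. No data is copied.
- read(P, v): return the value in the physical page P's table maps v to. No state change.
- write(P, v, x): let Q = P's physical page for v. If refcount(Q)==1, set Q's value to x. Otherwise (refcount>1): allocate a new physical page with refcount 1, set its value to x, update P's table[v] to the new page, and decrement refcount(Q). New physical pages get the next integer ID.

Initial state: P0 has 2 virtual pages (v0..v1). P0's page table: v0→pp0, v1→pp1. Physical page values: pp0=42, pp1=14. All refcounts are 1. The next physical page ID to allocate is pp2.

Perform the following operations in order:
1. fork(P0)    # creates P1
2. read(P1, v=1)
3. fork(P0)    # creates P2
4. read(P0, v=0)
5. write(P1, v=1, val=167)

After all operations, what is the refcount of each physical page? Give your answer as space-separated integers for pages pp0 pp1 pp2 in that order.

Answer: 3 2 1

Derivation:
Op 1: fork(P0) -> P1. 2 ppages; refcounts: pp0:2 pp1:2
Op 2: read(P1, v1) -> 14. No state change.
Op 3: fork(P0) -> P2. 2 ppages; refcounts: pp0:3 pp1:3
Op 4: read(P0, v0) -> 42. No state change.
Op 5: write(P1, v1, 167). refcount(pp1)=3>1 -> COPY to pp2. 3 ppages; refcounts: pp0:3 pp1:2 pp2:1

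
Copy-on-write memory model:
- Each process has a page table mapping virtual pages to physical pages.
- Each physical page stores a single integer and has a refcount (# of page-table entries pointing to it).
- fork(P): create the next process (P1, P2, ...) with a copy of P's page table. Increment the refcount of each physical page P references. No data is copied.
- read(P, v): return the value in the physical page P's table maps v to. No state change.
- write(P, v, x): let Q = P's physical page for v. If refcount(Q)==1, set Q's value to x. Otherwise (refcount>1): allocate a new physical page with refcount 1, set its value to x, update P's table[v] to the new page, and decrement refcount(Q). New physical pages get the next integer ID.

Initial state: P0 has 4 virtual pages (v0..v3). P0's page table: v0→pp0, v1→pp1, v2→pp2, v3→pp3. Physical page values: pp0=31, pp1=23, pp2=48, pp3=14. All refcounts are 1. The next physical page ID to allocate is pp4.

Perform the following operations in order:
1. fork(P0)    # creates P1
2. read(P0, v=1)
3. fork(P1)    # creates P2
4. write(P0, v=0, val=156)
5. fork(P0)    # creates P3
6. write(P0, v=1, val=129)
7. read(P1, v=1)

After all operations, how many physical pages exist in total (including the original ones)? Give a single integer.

Answer: 6

Derivation:
Op 1: fork(P0) -> P1. 4 ppages; refcounts: pp0:2 pp1:2 pp2:2 pp3:2
Op 2: read(P0, v1) -> 23. No state change.
Op 3: fork(P1) -> P2. 4 ppages; refcounts: pp0:3 pp1:3 pp2:3 pp3:3
Op 4: write(P0, v0, 156). refcount(pp0)=3>1 -> COPY to pp4. 5 ppages; refcounts: pp0:2 pp1:3 pp2:3 pp3:3 pp4:1
Op 5: fork(P0) -> P3. 5 ppages; refcounts: pp0:2 pp1:4 pp2:4 pp3:4 pp4:2
Op 6: write(P0, v1, 129). refcount(pp1)=4>1 -> COPY to pp5. 6 ppages; refcounts: pp0:2 pp1:3 pp2:4 pp3:4 pp4:2 pp5:1
Op 7: read(P1, v1) -> 23. No state change.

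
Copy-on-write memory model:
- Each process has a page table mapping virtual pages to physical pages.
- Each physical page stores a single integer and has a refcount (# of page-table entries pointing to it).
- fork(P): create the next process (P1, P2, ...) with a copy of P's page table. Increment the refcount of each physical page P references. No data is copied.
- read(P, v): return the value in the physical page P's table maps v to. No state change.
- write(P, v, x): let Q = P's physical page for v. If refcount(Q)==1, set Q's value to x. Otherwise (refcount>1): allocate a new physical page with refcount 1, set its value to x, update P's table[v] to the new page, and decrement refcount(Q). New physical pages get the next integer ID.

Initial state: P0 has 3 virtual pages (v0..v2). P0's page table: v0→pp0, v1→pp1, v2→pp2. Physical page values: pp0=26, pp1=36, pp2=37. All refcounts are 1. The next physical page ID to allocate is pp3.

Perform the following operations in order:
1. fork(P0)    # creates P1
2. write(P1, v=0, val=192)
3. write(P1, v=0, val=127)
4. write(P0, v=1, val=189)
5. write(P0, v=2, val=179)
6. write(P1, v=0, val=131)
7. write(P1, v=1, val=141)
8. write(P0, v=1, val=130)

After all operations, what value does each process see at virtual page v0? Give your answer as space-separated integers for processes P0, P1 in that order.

Answer: 26 131

Derivation:
Op 1: fork(P0) -> P1. 3 ppages; refcounts: pp0:2 pp1:2 pp2:2
Op 2: write(P1, v0, 192). refcount(pp0)=2>1 -> COPY to pp3. 4 ppages; refcounts: pp0:1 pp1:2 pp2:2 pp3:1
Op 3: write(P1, v0, 127). refcount(pp3)=1 -> write in place. 4 ppages; refcounts: pp0:1 pp1:2 pp2:2 pp3:1
Op 4: write(P0, v1, 189). refcount(pp1)=2>1 -> COPY to pp4. 5 ppages; refcounts: pp0:1 pp1:1 pp2:2 pp3:1 pp4:1
Op 5: write(P0, v2, 179). refcount(pp2)=2>1 -> COPY to pp5. 6 ppages; refcounts: pp0:1 pp1:1 pp2:1 pp3:1 pp4:1 pp5:1
Op 6: write(P1, v0, 131). refcount(pp3)=1 -> write in place. 6 ppages; refcounts: pp0:1 pp1:1 pp2:1 pp3:1 pp4:1 pp5:1
Op 7: write(P1, v1, 141). refcount(pp1)=1 -> write in place. 6 ppages; refcounts: pp0:1 pp1:1 pp2:1 pp3:1 pp4:1 pp5:1
Op 8: write(P0, v1, 130). refcount(pp4)=1 -> write in place. 6 ppages; refcounts: pp0:1 pp1:1 pp2:1 pp3:1 pp4:1 pp5:1
P0: v0 -> pp0 = 26
P1: v0 -> pp3 = 131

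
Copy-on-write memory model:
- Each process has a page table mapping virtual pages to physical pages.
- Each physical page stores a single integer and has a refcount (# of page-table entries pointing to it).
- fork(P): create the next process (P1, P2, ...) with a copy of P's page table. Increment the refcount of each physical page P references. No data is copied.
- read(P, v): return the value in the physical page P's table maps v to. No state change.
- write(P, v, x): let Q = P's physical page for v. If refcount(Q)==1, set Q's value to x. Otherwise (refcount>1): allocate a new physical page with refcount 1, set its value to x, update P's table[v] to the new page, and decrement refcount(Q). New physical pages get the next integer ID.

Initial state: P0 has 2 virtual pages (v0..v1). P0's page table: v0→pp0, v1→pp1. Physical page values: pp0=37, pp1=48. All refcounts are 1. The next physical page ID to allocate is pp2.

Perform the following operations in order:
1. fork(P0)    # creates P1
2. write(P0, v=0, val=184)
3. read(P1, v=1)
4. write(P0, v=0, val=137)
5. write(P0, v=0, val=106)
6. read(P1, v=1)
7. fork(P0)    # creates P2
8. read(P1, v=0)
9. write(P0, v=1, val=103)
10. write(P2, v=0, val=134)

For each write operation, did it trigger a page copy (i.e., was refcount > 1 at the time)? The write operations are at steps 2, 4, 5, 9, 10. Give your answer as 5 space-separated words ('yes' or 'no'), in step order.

Op 1: fork(P0) -> P1. 2 ppages; refcounts: pp0:2 pp1:2
Op 2: write(P0, v0, 184). refcount(pp0)=2>1 -> COPY to pp2. 3 ppages; refcounts: pp0:1 pp1:2 pp2:1
Op 3: read(P1, v1) -> 48. No state change.
Op 4: write(P0, v0, 137). refcount(pp2)=1 -> write in place. 3 ppages; refcounts: pp0:1 pp1:2 pp2:1
Op 5: write(P0, v0, 106). refcount(pp2)=1 -> write in place. 3 ppages; refcounts: pp0:1 pp1:2 pp2:1
Op 6: read(P1, v1) -> 48. No state change.
Op 7: fork(P0) -> P2. 3 ppages; refcounts: pp0:1 pp1:3 pp2:2
Op 8: read(P1, v0) -> 37. No state change.
Op 9: write(P0, v1, 103). refcount(pp1)=3>1 -> COPY to pp3. 4 ppages; refcounts: pp0:1 pp1:2 pp2:2 pp3:1
Op 10: write(P2, v0, 134). refcount(pp2)=2>1 -> COPY to pp4. 5 ppages; refcounts: pp0:1 pp1:2 pp2:1 pp3:1 pp4:1

yes no no yes yes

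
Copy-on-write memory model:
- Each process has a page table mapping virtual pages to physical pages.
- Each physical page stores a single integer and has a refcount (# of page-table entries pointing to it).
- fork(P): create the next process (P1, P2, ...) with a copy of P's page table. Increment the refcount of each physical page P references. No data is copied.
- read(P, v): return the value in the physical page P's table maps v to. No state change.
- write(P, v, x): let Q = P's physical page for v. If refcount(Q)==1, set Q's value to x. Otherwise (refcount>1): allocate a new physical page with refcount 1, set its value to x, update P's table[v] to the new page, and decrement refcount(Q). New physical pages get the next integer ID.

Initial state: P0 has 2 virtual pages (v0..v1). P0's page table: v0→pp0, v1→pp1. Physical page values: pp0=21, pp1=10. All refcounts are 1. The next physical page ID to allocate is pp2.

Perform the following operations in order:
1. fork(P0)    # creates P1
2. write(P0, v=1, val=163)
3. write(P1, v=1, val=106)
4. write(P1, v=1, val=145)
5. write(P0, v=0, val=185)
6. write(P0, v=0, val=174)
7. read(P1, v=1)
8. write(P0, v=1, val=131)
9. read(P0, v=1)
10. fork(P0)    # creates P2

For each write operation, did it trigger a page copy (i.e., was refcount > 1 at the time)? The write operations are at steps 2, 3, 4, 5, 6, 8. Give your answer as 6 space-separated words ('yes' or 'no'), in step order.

Op 1: fork(P0) -> P1. 2 ppages; refcounts: pp0:2 pp1:2
Op 2: write(P0, v1, 163). refcount(pp1)=2>1 -> COPY to pp2. 3 ppages; refcounts: pp0:2 pp1:1 pp2:1
Op 3: write(P1, v1, 106). refcount(pp1)=1 -> write in place. 3 ppages; refcounts: pp0:2 pp1:1 pp2:1
Op 4: write(P1, v1, 145). refcount(pp1)=1 -> write in place. 3 ppages; refcounts: pp0:2 pp1:1 pp2:1
Op 5: write(P0, v0, 185). refcount(pp0)=2>1 -> COPY to pp3. 4 ppages; refcounts: pp0:1 pp1:1 pp2:1 pp3:1
Op 6: write(P0, v0, 174). refcount(pp3)=1 -> write in place. 4 ppages; refcounts: pp0:1 pp1:1 pp2:1 pp3:1
Op 7: read(P1, v1) -> 145. No state change.
Op 8: write(P0, v1, 131). refcount(pp2)=1 -> write in place. 4 ppages; refcounts: pp0:1 pp1:1 pp2:1 pp3:1
Op 9: read(P0, v1) -> 131. No state change.
Op 10: fork(P0) -> P2. 4 ppages; refcounts: pp0:1 pp1:1 pp2:2 pp3:2

yes no no yes no no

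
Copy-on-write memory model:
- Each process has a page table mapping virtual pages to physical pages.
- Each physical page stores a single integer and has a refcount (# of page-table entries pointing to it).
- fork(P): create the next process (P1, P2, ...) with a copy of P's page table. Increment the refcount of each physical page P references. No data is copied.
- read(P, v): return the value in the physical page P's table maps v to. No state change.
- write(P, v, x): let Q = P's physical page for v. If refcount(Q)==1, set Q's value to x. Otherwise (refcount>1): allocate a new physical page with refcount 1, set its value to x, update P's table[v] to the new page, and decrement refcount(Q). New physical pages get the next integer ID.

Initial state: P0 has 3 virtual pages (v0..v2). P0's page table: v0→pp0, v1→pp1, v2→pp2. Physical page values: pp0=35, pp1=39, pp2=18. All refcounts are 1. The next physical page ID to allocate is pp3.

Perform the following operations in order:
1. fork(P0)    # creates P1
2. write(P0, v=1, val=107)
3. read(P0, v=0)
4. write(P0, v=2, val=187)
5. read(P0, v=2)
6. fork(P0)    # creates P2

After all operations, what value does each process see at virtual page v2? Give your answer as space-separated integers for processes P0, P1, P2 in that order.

Op 1: fork(P0) -> P1. 3 ppages; refcounts: pp0:2 pp1:2 pp2:2
Op 2: write(P0, v1, 107). refcount(pp1)=2>1 -> COPY to pp3. 4 ppages; refcounts: pp0:2 pp1:1 pp2:2 pp3:1
Op 3: read(P0, v0) -> 35. No state change.
Op 4: write(P0, v2, 187). refcount(pp2)=2>1 -> COPY to pp4. 5 ppages; refcounts: pp0:2 pp1:1 pp2:1 pp3:1 pp4:1
Op 5: read(P0, v2) -> 187. No state change.
Op 6: fork(P0) -> P2. 5 ppages; refcounts: pp0:3 pp1:1 pp2:1 pp3:2 pp4:2
P0: v2 -> pp4 = 187
P1: v2 -> pp2 = 18
P2: v2 -> pp4 = 187

Answer: 187 18 187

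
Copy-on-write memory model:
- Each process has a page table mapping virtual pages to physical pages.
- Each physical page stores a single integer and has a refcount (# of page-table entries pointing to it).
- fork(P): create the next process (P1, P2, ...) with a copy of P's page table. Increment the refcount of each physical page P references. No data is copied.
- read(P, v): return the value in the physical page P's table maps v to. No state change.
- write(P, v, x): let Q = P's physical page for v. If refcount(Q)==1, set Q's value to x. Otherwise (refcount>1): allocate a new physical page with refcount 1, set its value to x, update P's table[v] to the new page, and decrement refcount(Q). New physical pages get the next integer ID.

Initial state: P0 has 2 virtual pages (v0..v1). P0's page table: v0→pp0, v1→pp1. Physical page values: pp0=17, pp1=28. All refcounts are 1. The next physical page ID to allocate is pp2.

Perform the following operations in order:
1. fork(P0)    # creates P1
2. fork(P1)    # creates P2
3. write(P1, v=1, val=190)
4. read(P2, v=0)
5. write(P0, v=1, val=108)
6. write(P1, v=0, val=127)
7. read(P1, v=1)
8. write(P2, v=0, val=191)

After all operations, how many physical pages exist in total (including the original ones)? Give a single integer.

Answer: 6

Derivation:
Op 1: fork(P0) -> P1. 2 ppages; refcounts: pp0:2 pp1:2
Op 2: fork(P1) -> P2. 2 ppages; refcounts: pp0:3 pp1:3
Op 3: write(P1, v1, 190). refcount(pp1)=3>1 -> COPY to pp2. 3 ppages; refcounts: pp0:3 pp1:2 pp2:1
Op 4: read(P2, v0) -> 17. No state change.
Op 5: write(P0, v1, 108). refcount(pp1)=2>1 -> COPY to pp3. 4 ppages; refcounts: pp0:3 pp1:1 pp2:1 pp3:1
Op 6: write(P1, v0, 127). refcount(pp0)=3>1 -> COPY to pp4. 5 ppages; refcounts: pp0:2 pp1:1 pp2:1 pp3:1 pp4:1
Op 7: read(P1, v1) -> 190. No state change.
Op 8: write(P2, v0, 191). refcount(pp0)=2>1 -> COPY to pp5. 6 ppages; refcounts: pp0:1 pp1:1 pp2:1 pp3:1 pp4:1 pp5:1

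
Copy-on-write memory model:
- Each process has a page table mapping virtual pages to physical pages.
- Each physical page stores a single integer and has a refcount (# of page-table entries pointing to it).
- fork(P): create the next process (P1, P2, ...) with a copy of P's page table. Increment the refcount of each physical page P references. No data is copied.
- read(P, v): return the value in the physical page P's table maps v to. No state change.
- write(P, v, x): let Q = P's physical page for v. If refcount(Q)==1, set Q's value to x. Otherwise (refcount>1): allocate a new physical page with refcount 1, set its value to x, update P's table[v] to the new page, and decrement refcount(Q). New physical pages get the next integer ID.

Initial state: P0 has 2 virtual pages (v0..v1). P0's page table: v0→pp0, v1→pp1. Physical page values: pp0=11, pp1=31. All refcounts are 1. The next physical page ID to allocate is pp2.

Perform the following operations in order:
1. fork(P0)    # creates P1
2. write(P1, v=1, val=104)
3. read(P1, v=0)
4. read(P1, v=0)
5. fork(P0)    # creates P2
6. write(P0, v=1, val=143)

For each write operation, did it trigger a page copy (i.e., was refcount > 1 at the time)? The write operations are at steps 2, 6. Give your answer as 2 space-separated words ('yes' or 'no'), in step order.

Op 1: fork(P0) -> P1. 2 ppages; refcounts: pp0:2 pp1:2
Op 2: write(P1, v1, 104). refcount(pp1)=2>1 -> COPY to pp2. 3 ppages; refcounts: pp0:2 pp1:1 pp2:1
Op 3: read(P1, v0) -> 11. No state change.
Op 4: read(P1, v0) -> 11. No state change.
Op 5: fork(P0) -> P2. 3 ppages; refcounts: pp0:3 pp1:2 pp2:1
Op 6: write(P0, v1, 143). refcount(pp1)=2>1 -> COPY to pp3. 4 ppages; refcounts: pp0:3 pp1:1 pp2:1 pp3:1

yes yes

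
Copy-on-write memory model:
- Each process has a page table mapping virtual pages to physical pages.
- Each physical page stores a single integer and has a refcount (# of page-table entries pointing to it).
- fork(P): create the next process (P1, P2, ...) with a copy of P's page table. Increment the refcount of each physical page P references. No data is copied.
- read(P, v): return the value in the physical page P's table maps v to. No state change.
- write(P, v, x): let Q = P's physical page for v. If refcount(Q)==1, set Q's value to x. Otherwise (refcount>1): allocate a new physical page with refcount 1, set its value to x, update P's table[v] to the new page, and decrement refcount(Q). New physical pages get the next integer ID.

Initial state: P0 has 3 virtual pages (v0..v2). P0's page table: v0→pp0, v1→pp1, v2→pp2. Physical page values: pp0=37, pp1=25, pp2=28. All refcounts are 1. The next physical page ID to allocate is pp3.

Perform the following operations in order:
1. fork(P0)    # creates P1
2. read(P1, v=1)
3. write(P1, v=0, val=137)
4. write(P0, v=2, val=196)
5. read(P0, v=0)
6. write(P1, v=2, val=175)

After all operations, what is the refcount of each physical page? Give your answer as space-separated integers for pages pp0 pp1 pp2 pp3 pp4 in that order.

Answer: 1 2 1 1 1

Derivation:
Op 1: fork(P0) -> P1. 3 ppages; refcounts: pp0:2 pp1:2 pp2:2
Op 2: read(P1, v1) -> 25. No state change.
Op 3: write(P1, v0, 137). refcount(pp0)=2>1 -> COPY to pp3. 4 ppages; refcounts: pp0:1 pp1:2 pp2:2 pp3:1
Op 4: write(P0, v2, 196). refcount(pp2)=2>1 -> COPY to pp4. 5 ppages; refcounts: pp0:1 pp1:2 pp2:1 pp3:1 pp4:1
Op 5: read(P0, v0) -> 37. No state change.
Op 6: write(P1, v2, 175). refcount(pp2)=1 -> write in place. 5 ppages; refcounts: pp0:1 pp1:2 pp2:1 pp3:1 pp4:1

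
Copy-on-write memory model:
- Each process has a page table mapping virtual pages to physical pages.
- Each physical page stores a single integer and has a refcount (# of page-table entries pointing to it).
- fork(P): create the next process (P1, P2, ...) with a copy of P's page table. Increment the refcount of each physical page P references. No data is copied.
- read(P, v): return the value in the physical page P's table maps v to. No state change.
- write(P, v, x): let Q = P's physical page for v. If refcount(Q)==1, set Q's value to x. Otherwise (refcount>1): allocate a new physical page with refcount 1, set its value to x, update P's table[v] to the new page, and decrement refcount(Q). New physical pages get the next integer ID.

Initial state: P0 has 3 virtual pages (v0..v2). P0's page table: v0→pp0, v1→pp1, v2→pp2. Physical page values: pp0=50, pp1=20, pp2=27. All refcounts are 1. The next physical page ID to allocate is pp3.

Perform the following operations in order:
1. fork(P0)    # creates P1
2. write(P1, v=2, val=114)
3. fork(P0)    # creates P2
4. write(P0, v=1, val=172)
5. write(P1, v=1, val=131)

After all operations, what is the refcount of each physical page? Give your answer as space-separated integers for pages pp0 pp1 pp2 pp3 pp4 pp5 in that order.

Op 1: fork(P0) -> P1. 3 ppages; refcounts: pp0:2 pp1:2 pp2:2
Op 2: write(P1, v2, 114). refcount(pp2)=2>1 -> COPY to pp3. 4 ppages; refcounts: pp0:2 pp1:2 pp2:1 pp3:1
Op 3: fork(P0) -> P2. 4 ppages; refcounts: pp0:3 pp1:3 pp2:2 pp3:1
Op 4: write(P0, v1, 172). refcount(pp1)=3>1 -> COPY to pp4. 5 ppages; refcounts: pp0:3 pp1:2 pp2:2 pp3:1 pp4:1
Op 5: write(P1, v1, 131). refcount(pp1)=2>1 -> COPY to pp5. 6 ppages; refcounts: pp0:3 pp1:1 pp2:2 pp3:1 pp4:1 pp5:1

Answer: 3 1 2 1 1 1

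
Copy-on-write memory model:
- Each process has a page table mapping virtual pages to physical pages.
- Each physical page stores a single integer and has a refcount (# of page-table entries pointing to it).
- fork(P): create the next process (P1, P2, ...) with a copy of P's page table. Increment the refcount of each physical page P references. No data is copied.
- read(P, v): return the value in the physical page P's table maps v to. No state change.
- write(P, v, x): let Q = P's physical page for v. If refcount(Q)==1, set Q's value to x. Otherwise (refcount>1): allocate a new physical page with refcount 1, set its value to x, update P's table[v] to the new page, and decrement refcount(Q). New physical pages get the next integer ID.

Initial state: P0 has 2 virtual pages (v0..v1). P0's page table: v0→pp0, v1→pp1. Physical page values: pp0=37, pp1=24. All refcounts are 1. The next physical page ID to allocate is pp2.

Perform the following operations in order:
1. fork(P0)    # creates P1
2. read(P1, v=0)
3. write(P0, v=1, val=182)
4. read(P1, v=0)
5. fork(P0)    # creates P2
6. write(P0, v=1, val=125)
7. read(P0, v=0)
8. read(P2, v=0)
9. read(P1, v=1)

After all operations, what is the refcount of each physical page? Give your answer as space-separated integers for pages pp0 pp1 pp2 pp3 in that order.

Op 1: fork(P0) -> P1. 2 ppages; refcounts: pp0:2 pp1:2
Op 2: read(P1, v0) -> 37. No state change.
Op 3: write(P0, v1, 182). refcount(pp1)=2>1 -> COPY to pp2. 3 ppages; refcounts: pp0:2 pp1:1 pp2:1
Op 4: read(P1, v0) -> 37. No state change.
Op 5: fork(P0) -> P2. 3 ppages; refcounts: pp0:3 pp1:1 pp2:2
Op 6: write(P0, v1, 125). refcount(pp2)=2>1 -> COPY to pp3. 4 ppages; refcounts: pp0:3 pp1:1 pp2:1 pp3:1
Op 7: read(P0, v0) -> 37. No state change.
Op 8: read(P2, v0) -> 37. No state change.
Op 9: read(P1, v1) -> 24. No state change.

Answer: 3 1 1 1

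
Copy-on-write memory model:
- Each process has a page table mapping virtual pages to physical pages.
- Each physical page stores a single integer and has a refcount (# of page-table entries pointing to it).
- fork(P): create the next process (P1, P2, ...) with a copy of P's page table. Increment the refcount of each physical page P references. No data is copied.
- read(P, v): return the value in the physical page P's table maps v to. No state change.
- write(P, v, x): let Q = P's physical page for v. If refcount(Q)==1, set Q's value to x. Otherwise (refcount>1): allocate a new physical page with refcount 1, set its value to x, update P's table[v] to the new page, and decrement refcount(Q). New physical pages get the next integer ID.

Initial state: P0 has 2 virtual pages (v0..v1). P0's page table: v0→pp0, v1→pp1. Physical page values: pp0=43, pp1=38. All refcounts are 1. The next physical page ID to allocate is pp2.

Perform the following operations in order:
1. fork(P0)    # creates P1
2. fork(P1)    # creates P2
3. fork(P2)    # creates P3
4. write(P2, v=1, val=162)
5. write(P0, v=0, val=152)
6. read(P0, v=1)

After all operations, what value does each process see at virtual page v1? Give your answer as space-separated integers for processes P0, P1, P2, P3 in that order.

Answer: 38 38 162 38

Derivation:
Op 1: fork(P0) -> P1. 2 ppages; refcounts: pp0:2 pp1:2
Op 2: fork(P1) -> P2. 2 ppages; refcounts: pp0:3 pp1:3
Op 3: fork(P2) -> P3. 2 ppages; refcounts: pp0:4 pp1:4
Op 4: write(P2, v1, 162). refcount(pp1)=4>1 -> COPY to pp2. 3 ppages; refcounts: pp0:4 pp1:3 pp2:1
Op 5: write(P0, v0, 152). refcount(pp0)=4>1 -> COPY to pp3. 4 ppages; refcounts: pp0:3 pp1:3 pp2:1 pp3:1
Op 6: read(P0, v1) -> 38. No state change.
P0: v1 -> pp1 = 38
P1: v1 -> pp1 = 38
P2: v1 -> pp2 = 162
P3: v1 -> pp1 = 38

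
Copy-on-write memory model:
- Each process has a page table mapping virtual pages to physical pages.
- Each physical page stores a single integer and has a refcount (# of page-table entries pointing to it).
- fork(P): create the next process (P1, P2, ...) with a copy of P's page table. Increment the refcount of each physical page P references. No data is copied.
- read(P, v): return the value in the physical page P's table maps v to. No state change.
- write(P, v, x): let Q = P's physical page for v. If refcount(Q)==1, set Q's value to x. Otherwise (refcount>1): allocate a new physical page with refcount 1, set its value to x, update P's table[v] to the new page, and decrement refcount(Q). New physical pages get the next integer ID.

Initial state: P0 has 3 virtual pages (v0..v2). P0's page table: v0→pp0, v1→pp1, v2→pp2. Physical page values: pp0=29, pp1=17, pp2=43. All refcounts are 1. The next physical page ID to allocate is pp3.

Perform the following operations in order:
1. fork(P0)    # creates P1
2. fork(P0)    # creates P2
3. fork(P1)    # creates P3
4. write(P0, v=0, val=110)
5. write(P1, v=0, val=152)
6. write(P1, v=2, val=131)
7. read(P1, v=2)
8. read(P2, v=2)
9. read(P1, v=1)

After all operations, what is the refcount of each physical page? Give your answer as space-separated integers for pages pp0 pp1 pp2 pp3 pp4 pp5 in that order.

Op 1: fork(P0) -> P1. 3 ppages; refcounts: pp0:2 pp1:2 pp2:2
Op 2: fork(P0) -> P2. 3 ppages; refcounts: pp0:3 pp1:3 pp2:3
Op 3: fork(P1) -> P3. 3 ppages; refcounts: pp0:4 pp1:4 pp2:4
Op 4: write(P0, v0, 110). refcount(pp0)=4>1 -> COPY to pp3. 4 ppages; refcounts: pp0:3 pp1:4 pp2:4 pp3:1
Op 5: write(P1, v0, 152). refcount(pp0)=3>1 -> COPY to pp4. 5 ppages; refcounts: pp0:2 pp1:4 pp2:4 pp3:1 pp4:1
Op 6: write(P1, v2, 131). refcount(pp2)=4>1 -> COPY to pp5. 6 ppages; refcounts: pp0:2 pp1:4 pp2:3 pp3:1 pp4:1 pp5:1
Op 7: read(P1, v2) -> 131. No state change.
Op 8: read(P2, v2) -> 43. No state change.
Op 9: read(P1, v1) -> 17. No state change.

Answer: 2 4 3 1 1 1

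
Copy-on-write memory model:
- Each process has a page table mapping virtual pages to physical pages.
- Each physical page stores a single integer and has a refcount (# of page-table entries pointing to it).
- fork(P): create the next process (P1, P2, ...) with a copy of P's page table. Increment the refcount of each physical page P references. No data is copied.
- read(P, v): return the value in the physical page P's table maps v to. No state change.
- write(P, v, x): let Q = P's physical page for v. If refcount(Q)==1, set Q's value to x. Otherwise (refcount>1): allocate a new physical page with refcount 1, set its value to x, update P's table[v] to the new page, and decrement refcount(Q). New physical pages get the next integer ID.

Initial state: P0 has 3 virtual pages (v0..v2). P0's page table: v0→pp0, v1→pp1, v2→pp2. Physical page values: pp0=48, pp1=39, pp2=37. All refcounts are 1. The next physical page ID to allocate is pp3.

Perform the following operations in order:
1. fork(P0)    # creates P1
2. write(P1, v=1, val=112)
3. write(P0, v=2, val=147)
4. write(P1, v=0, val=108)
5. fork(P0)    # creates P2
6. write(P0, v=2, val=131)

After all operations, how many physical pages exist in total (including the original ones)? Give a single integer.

Answer: 7

Derivation:
Op 1: fork(P0) -> P1. 3 ppages; refcounts: pp0:2 pp1:2 pp2:2
Op 2: write(P1, v1, 112). refcount(pp1)=2>1 -> COPY to pp3. 4 ppages; refcounts: pp0:2 pp1:1 pp2:2 pp3:1
Op 3: write(P0, v2, 147). refcount(pp2)=2>1 -> COPY to pp4. 5 ppages; refcounts: pp0:2 pp1:1 pp2:1 pp3:1 pp4:1
Op 4: write(P1, v0, 108). refcount(pp0)=2>1 -> COPY to pp5. 6 ppages; refcounts: pp0:1 pp1:1 pp2:1 pp3:1 pp4:1 pp5:1
Op 5: fork(P0) -> P2. 6 ppages; refcounts: pp0:2 pp1:2 pp2:1 pp3:1 pp4:2 pp5:1
Op 6: write(P0, v2, 131). refcount(pp4)=2>1 -> COPY to pp6. 7 ppages; refcounts: pp0:2 pp1:2 pp2:1 pp3:1 pp4:1 pp5:1 pp6:1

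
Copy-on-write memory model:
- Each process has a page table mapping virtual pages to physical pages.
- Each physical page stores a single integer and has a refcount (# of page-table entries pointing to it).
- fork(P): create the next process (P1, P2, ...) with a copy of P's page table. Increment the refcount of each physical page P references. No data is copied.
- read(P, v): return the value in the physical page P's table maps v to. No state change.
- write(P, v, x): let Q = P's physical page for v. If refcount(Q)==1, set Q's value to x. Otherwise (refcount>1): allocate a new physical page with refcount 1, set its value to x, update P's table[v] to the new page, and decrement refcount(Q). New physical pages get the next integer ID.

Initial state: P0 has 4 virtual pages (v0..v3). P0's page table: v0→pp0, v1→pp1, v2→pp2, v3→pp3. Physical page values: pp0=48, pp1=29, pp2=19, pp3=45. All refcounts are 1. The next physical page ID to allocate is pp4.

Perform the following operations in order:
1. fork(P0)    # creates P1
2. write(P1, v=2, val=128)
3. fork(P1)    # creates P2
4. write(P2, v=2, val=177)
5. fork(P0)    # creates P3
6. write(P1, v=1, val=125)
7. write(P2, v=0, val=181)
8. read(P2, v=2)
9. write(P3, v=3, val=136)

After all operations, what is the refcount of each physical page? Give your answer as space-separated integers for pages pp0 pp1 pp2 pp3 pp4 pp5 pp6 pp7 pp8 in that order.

Answer: 3 3 2 3 1 1 1 1 1

Derivation:
Op 1: fork(P0) -> P1. 4 ppages; refcounts: pp0:2 pp1:2 pp2:2 pp3:2
Op 2: write(P1, v2, 128). refcount(pp2)=2>1 -> COPY to pp4. 5 ppages; refcounts: pp0:2 pp1:2 pp2:1 pp3:2 pp4:1
Op 3: fork(P1) -> P2. 5 ppages; refcounts: pp0:3 pp1:3 pp2:1 pp3:3 pp4:2
Op 4: write(P2, v2, 177). refcount(pp4)=2>1 -> COPY to pp5. 6 ppages; refcounts: pp0:3 pp1:3 pp2:1 pp3:3 pp4:1 pp5:1
Op 5: fork(P0) -> P3. 6 ppages; refcounts: pp0:4 pp1:4 pp2:2 pp3:4 pp4:1 pp5:1
Op 6: write(P1, v1, 125). refcount(pp1)=4>1 -> COPY to pp6. 7 ppages; refcounts: pp0:4 pp1:3 pp2:2 pp3:4 pp4:1 pp5:1 pp6:1
Op 7: write(P2, v0, 181). refcount(pp0)=4>1 -> COPY to pp7. 8 ppages; refcounts: pp0:3 pp1:3 pp2:2 pp3:4 pp4:1 pp5:1 pp6:1 pp7:1
Op 8: read(P2, v2) -> 177. No state change.
Op 9: write(P3, v3, 136). refcount(pp3)=4>1 -> COPY to pp8. 9 ppages; refcounts: pp0:3 pp1:3 pp2:2 pp3:3 pp4:1 pp5:1 pp6:1 pp7:1 pp8:1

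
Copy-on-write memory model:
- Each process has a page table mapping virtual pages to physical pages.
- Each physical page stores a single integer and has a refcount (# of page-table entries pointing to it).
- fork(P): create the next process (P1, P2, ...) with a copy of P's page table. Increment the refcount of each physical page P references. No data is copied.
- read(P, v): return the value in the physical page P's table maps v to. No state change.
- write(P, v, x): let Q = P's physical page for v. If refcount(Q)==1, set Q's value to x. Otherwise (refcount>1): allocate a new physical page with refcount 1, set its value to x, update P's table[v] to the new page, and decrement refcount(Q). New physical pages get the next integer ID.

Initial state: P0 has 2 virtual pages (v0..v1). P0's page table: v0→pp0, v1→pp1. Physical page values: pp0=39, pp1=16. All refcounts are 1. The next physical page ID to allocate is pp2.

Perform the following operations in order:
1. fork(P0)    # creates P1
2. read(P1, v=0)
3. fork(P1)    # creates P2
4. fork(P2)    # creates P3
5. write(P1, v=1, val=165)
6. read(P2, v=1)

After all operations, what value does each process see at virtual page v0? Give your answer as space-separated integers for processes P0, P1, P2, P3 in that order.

Answer: 39 39 39 39

Derivation:
Op 1: fork(P0) -> P1. 2 ppages; refcounts: pp0:2 pp1:2
Op 2: read(P1, v0) -> 39. No state change.
Op 3: fork(P1) -> P2. 2 ppages; refcounts: pp0:3 pp1:3
Op 4: fork(P2) -> P3. 2 ppages; refcounts: pp0:4 pp1:4
Op 5: write(P1, v1, 165). refcount(pp1)=4>1 -> COPY to pp2. 3 ppages; refcounts: pp0:4 pp1:3 pp2:1
Op 6: read(P2, v1) -> 16. No state change.
P0: v0 -> pp0 = 39
P1: v0 -> pp0 = 39
P2: v0 -> pp0 = 39
P3: v0 -> pp0 = 39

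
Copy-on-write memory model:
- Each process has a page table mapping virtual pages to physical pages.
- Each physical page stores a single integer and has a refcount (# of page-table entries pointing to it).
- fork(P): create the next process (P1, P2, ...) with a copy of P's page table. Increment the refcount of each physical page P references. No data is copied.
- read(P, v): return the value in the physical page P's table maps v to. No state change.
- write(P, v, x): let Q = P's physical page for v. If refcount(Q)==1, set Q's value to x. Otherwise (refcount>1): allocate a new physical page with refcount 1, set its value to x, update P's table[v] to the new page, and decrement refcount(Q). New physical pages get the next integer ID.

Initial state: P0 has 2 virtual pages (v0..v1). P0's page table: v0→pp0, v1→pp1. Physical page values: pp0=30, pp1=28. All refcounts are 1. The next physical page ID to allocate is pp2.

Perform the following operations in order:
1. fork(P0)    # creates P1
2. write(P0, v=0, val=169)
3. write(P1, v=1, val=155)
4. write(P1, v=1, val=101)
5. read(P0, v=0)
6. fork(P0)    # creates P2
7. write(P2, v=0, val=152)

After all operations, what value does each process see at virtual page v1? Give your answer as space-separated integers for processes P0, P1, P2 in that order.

Answer: 28 101 28

Derivation:
Op 1: fork(P0) -> P1. 2 ppages; refcounts: pp0:2 pp1:2
Op 2: write(P0, v0, 169). refcount(pp0)=2>1 -> COPY to pp2. 3 ppages; refcounts: pp0:1 pp1:2 pp2:1
Op 3: write(P1, v1, 155). refcount(pp1)=2>1 -> COPY to pp3. 4 ppages; refcounts: pp0:1 pp1:1 pp2:1 pp3:1
Op 4: write(P1, v1, 101). refcount(pp3)=1 -> write in place. 4 ppages; refcounts: pp0:1 pp1:1 pp2:1 pp3:1
Op 5: read(P0, v0) -> 169. No state change.
Op 6: fork(P0) -> P2. 4 ppages; refcounts: pp0:1 pp1:2 pp2:2 pp3:1
Op 7: write(P2, v0, 152). refcount(pp2)=2>1 -> COPY to pp4. 5 ppages; refcounts: pp0:1 pp1:2 pp2:1 pp3:1 pp4:1
P0: v1 -> pp1 = 28
P1: v1 -> pp3 = 101
P2: v1 -> pp1 = 28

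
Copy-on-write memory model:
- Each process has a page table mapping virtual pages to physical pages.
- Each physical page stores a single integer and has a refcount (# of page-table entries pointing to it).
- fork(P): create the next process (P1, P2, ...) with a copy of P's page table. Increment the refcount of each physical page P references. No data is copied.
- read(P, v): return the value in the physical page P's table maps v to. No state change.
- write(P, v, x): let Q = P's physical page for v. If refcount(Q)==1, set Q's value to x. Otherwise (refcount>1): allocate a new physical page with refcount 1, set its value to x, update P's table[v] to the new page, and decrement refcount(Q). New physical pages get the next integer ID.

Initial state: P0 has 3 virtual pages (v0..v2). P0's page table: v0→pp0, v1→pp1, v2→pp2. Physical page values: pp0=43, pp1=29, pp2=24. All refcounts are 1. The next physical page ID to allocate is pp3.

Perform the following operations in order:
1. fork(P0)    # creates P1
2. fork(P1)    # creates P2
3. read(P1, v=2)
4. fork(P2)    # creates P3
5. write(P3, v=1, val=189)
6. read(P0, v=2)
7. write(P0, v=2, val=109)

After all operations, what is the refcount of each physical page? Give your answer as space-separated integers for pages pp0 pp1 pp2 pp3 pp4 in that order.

Op 1: fork(P0) -> P1. 3 ppages; refcounts: pp0:2 pp1:2 pp2:2
Op 2: fork(P1) -> P2. 3 ppages; refcounts: pp0:3 pp1:3 pp2:3
Op 3: read(P1, v2) -> 24. No state change.
Op 4: fork(P2) -> P3. 3 ppages; refcounts: pp0:4 pp1:4 pp2:4
Op 5: write(P3, v1, 189). refcount(pp1)=4>1 -> COPY to pp3. 4 ppages; refcounts: pp0:4 pp1:3 pp2:4 pp3:1
Op 6: read(P0, v2) -> 24. No state change.
Op 7: write(P0, v2, 109). refcount(pp2)=4>1 -> COPY to pp4. 5 ppages; refcounts: pp0:4 pp1:3 pp2:3 pp3:1 pp4:1

Answer: 4 3 3 1 1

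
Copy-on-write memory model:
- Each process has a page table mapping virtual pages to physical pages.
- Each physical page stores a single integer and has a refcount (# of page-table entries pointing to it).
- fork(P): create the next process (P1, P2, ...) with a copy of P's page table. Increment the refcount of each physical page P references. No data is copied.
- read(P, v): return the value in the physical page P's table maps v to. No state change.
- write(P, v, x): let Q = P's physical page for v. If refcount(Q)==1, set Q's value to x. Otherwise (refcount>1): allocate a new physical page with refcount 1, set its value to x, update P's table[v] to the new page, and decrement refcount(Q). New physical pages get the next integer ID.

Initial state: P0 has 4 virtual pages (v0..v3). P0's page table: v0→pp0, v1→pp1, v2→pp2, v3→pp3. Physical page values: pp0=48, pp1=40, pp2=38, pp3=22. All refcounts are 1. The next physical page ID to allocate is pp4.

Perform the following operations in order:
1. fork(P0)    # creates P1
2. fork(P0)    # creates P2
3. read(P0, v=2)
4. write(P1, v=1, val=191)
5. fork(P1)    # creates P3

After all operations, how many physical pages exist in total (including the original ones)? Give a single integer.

Op 1: fork(P0) -> P1. 4 ppages; refcounts: pp0:2 pp1:2 pp2:2 pp3:2
Op 2: fork(P0) -> P2. 4 ppages; refcounts: pp0:3 pp1:3 pp2:3 pp3:3
Op 3: read(P0, v2) -> 38. No state change.
Op 4: write(P1, v1, 191). refcount(pp1)=3>1 -> COPY to pp4. 5 ppages; refcounts: pp0:3 pp1:2 pp2:3 pp3:3 pp4:1
Op 5: fork(P1) -> P3. 5 ppages; refcounts: pp0:4 pp1:2 pp2:4 pp3:4 pp4:2

Answer: 5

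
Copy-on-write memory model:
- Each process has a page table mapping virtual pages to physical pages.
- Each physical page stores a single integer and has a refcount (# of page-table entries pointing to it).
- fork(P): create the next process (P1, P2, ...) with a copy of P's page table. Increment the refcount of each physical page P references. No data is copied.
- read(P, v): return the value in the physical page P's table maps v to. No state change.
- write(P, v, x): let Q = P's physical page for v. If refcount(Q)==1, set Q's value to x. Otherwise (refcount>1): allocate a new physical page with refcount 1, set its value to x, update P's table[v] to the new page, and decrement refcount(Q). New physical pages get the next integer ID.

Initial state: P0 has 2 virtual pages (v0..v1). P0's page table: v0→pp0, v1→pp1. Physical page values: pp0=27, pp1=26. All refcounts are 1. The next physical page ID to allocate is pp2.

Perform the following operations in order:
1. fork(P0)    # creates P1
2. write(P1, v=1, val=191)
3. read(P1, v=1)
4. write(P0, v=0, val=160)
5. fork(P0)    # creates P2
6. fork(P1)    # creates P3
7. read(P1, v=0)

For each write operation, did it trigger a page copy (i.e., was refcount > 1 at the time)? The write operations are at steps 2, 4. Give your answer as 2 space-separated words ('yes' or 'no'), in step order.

Op 1: fork(P0) -> P1. 2 ppages; refcounts: pp0:2 pp1:2
Op 2: write(P1, v1, 191). refcount(pp1)=2>1 -> COPY to pp2. 3 ppages; refcounts: pp0:2 pp1:1 pp2:1
Op 3: read(P1, v1) -> 191. No state change.
Op 4: write(P0, v0, 160). refcount(pp0)=2>1 -> COPY to pp3. 4 ppages; refcounts: pp0:1 pp1:1 pp2:1 pp3:1
Op 5: fork(P0) -> P2. 4 ppages; refcounts: pp0:1 pp1:2 pp2:1 pp3:2
Op 6: fork(P1) -> P3. 4 ppages; refcounts: pp0:2 pp1:2 pp2:2 pp3:2
Op 7: read(P1, v0) -> 27. No state change.

yes yes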